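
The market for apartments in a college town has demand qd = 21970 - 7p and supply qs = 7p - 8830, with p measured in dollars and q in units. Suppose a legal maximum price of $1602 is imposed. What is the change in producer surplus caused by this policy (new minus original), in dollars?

-2677246

Without the control the market clears where 21970 - 7p = 7p - 8830, i.e. p* = 2200 and q* = 6570.
Because the ceiling (1602) lies below the market-clearing price, it is binding.
At p = 1602: qd = 21970 - 7·1602 = 10756 and qs = 7·1602 - 8830 = 2384.
Producer surplus without the control is ½ · (2200 - 8830/7) · 6570 = 21582450/7.
With the ceiling, producers sell 2384 units at 1602, so PS = ½ · (1602 - 8830/7) · 2384 = 2841728/7.
Change in producer surplus = 2841728/7 - 21582450/7 = -2677246.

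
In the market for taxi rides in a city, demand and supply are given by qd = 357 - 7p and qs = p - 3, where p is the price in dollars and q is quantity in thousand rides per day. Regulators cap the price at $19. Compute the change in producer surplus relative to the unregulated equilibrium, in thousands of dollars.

Setting quantity demanded equal to quantity supplied, 357 - 7p = p - 3, gives p* = 45 and q* = 42.
Because the ceiling (19) lies below the market-clearing price, it is binding.
At p = 19: qd = 357 - 7·19 = 224 and qs = 19 - 3 = 16.
Producer surplus without the control is ½ · (45 - 3) · 42 = 882.
With the ceiling, producers sell 16 units at 19, so PS = ½ · (19 - 3) · 16 = 128.
Change in producer surplus = 128 - 882 = -754.

-754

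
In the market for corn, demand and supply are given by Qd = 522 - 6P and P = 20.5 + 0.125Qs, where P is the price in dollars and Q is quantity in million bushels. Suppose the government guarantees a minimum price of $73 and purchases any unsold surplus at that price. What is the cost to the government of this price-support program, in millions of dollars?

24528

Rearranging supply gives Qs = 8P - 164. Without the control the market clears where 522 - 6P = 8P - 164, i.e. P* = 49 and Q* = 228.
Because the floor (73) lies above the market-clearing price, it is binding.
At P = 73: Qd = 522 - 6·73 = 84 and Qs = 8·73 - 164 = 420.
Surplus = Qs - Qd = 336.
Government expenditure = surplus × support price = 336 × 73 = 24528.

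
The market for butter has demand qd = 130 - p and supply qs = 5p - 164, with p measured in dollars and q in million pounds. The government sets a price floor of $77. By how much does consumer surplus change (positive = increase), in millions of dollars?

Equilibrium: 130 - p = 5p - 164, so 294 = 6p and p* = 49, q* = 81.
Because the floor (77) lies above the market-clearing price, it is binding.
At p = 77: qd = 130 - 77 = 53 and qs = 5·77 - 164 = 221.
Consumer surplus without the control is ½ · (130 - 49) · 81 = 3280.5.
With the floor, consumers buy 53 units at 77, so CS = ½ · (130 - 77) · 53 = 1404.5.
Change in consumer surplus = 1404.5 - 3280.5 = -1876.

-1876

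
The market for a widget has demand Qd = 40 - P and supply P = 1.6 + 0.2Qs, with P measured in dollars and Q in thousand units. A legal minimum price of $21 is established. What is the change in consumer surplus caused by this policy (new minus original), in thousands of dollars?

Rearranging supply gives Qs = 5P - 8. Setting quantity demanded equal to quantity supplied, 40 - P = 5P - 8, gives P* = 8 and Q* = 32.
The floor of 21 is above the equilibrium price 8, so it binds.
At P = 21: Qd = 40 - 21 = 19 and Qs = 5·21 - 8 = 97.
Consumer surplus without the control is ½ · (40 - 8) · 32 = 512.
With the floor, consumers buy 19 units at 21, so CS = ½ · (40 - 21) · 19 = 180.5.
Change in consumer surplus = 180.5 - 512 = -331.5.

-331.5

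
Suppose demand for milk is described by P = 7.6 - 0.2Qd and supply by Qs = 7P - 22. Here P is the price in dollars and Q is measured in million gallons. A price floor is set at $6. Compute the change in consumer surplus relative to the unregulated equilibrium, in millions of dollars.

Rearranging demand gives Qd = 38 - 5P. Equilibrium: 38 - 5P = 7P - 22, so 60 = 12P and P* = 5, Q* = 13.
The floor of 6 is above the equilibrium price 5, so it binds.
At P = 6: Qd = 38 - 5·6 = 8 and Qs = 7·6 - 22 = 20.
Consumer surplus without the control is ½ · (7.6 - 5) · 13 = 16.9.
With the floor, consumers buy 8 units at 6, so CS = ½ · (7.6 - 6) · 8 = 6.4.
Change in consumer surplus = 6.4 - 16.9 = -10.5.

-10.5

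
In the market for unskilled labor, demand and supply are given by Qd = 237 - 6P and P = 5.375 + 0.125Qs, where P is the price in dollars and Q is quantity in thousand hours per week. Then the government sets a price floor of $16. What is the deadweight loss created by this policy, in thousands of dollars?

Rearranging supply gives Qs = 8P - 43. Equilibrium: 237 - 6P = 8P - 43, so 280 = 14P and P* = 20, Q* = 117.
Since 16 is below P* = 20, the floor does not bind and the free-market outcome prevails.
Since the control does not bind, no trades are prevented and deadweight loss is zero.

0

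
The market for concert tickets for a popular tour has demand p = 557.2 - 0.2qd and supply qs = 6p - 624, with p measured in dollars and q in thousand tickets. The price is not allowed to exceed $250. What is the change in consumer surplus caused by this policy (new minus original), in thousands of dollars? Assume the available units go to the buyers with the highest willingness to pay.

39600

Rearranging demand gives qd = 2786 - 5p. Setting quantity demanded equal to quantity supplied, 2786 - 5p = 6p - 624, gives p* = 310 and q* = 1236.
The ceiling of 250 is below the equilibrium price 310, so it binds.
At p = 250: qd = 2786 - 5·250 = 1536 and qs = 6·250 - 624 = 876.
Consumer surplus without the control is ½ · (557.2 - 310) · 1236 = 152769.6.
With the ceiling, 876 units are sold at 250 (assume they go to the highest-value buyers). The demand price at q = 876 is 382, so CS = ½ · [(557.2 - 250) + (382 - 250)] · 876 = 192369.6.
Change in consumer surplus = 192369.6 - 152769.6 = 39600.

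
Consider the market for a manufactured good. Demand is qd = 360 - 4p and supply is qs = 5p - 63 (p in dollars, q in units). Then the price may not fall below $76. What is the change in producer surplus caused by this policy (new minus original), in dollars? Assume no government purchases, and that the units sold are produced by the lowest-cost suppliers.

Setting quantity demanded equal to quantity supplied, 360 - 4p = 5p - 63, gives p* = 47 and q* = 172.
Because the floor (76) lies above the market-clearing price, it is binding.
At p = 76: qd = 360 - 4·76 = 56 and qs = 5·76 - 63 = 317.
Producer surplus without the control is ½ · (47 - 12.6) · 172 = 2958.4.
With the floor, 56 units are sold at 76. The supply price at q = 56 is 23.8, so PS = ½ · [(76 - 12.6) + (76 - 23.8)] · 56 = 3236.8.
Change in producer surplus = 3236.8 - 2958.4 = 278.4.

278.4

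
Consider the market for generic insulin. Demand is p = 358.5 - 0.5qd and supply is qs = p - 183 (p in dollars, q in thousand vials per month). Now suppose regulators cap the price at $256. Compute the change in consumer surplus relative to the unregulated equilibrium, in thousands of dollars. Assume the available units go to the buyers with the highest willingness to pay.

Rearranging demand gives qd = 717 - 2p. In a free market, 717 - 2p = p - 183 gives the equilibrium p* = 300, q* = 117.
Because the ceiling (256) lies below the market-clearing price, it is binding.
At p = 256: qd = 717 - 2·256 = 205 and qs = 256 - 183 = 73.
Consumer surplus without the control is ½ · (358.5 - 300) · 117 = 3422.25.
With the ceiling, 73 units are sold at 256 (assume they go to the highest-value buyers). The demand price at q = 73 is 322, so CS = ½ · [(358.5 - 256) + (322 - 256)] · 73 = 6150.25.
Change in consumer surplus = 6150.25 - 3422.25 = 2728.

2728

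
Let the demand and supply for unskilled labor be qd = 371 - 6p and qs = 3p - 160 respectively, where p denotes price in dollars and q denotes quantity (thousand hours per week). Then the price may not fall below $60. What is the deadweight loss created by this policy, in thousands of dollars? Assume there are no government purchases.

In a free market, 371 - 6p = 3p - 160 gives the equilibrium p* = 59, q* = 17.
The floor of 60 is above the equilibrium price 59, so it binds.
At p = 60: qd = 371 - 6·60 = 11 and qs = 3·60 - 160 = 20.
Quantity traded falls to 11. At q = 11 the demand price is (371 - 11)/6 = 60 and the supply price is (160 + 11)/3 = 57.
Deadweight loss = ½ · (60 - 57) · (17 - 11) = ½ · 3 · 6 = 9.

9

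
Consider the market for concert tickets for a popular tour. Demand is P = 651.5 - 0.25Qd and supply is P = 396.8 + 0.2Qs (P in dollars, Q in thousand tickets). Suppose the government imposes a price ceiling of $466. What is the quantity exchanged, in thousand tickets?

Rearranging demand gives Qd = 2606 - 4P; rearranging supply gives Qs = 5P - 1984. In a free market, 2606 - 4P = 5P - 1984 gives the equilibrium P* = 510, Q* = 566.
Because the ceiling (466) lies below the market-clearing price, it is binding.
At P = 466: Qd = 2606 - 4·466 = 742 and Qs = 5·466 - 1984 = 346.
The quantity actually transacted is the short side, supply: 346.

346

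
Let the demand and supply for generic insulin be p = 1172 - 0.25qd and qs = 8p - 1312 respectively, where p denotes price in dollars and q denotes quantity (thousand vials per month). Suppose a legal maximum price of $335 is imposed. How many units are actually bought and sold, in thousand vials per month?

1368

Rearranging demand gives qd = 4688 - 4p. In a free market, 4688 - 4p = 8p - 1312 gives the equilibrium p* = 500, q* = 2688.
Since 335 < 500, the ceiling is binding.
At p = 335: qd = 4688 - 4·335 = 3348 and qs = 8·335 - 1312 = 1368.
The quantity actually transacted is the short side, supply: 1368.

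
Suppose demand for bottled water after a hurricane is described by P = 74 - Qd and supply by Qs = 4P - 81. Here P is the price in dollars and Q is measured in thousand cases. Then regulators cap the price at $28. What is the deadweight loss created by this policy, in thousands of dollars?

Rearranging demand gives Qd = 74 - P. Without the control the market clears where 74 - P = 4P - 81, i.e. P* = 31 and Q* = 43.
Since 28 < 31, the ceiling is binding.
At P = 28: Qd = 74 - 28 = 46 and Qs = 4·28 - 81 = 31.
Quantity traded falls to 31. At Q = 31 the demand price is 74 - 31 = 43 and the supply price is (81 + 31)/4 = 28.
Deadweight loss = ½ · (43 - 28) · (43 - 31) = ½ · 15 · 12 = 90.

90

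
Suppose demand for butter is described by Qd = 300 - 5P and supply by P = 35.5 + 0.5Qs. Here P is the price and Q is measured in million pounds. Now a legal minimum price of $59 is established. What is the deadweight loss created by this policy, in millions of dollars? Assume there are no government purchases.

Rearranging supply gives Qs = 2P - 71. Equilibrium: 300 - 5P = 2P - 71, so 371 = 7P and P* = 53, Q* = 35.
Since 59 > 53, the floor is binding.
At P = 59: Qd = 300 - 5·59 = 5 and Qs = 2·59 - 71 = 47.
Quantity traded falls to 5. At Q = 5 the demand price is (300 - 5)/5 = 59 and the supply price is (71 + 5)/2 = 38.
Deadweight loss = ½ · (59 - 38) · (35 - 5) = ½ · 21 · 30 = 315.

315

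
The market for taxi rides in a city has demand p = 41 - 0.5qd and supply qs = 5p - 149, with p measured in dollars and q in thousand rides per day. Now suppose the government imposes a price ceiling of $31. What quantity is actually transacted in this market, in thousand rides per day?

Rearranging demand gives qd = 82 - 2p. In a free market, 82 - 2p = 5p - 149 gives the equilibrium p* = 33, q* = 16.
Because the ceiling (31) lies below the market-clearing price, it is binding.
At p = 31: qd = 82 - 2·31 = 20 and qs = 5·31 - 149 = 6.
The quantity actually transacted is the short side, supply: 6.

6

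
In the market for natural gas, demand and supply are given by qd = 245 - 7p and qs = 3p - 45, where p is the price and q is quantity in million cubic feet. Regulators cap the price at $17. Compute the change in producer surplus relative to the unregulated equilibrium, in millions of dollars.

-288

Without the control the market clears where 245 - 7p = 3p - 45, i.e. p* = 29 and q* = 42.
Because the ceiling (17) lies below the market-clearing price, it is binding.
At p = 17: qd = 245 - 7·17 = 126 and qs = 3·17 - 45 = 6.
Producer surplus without the control is ½ · (29 - 15) · 42 = 294.
With the ceiling, producers sell 6 units at 17, so PS = ½ · (17 - 15) · 6 = 6.
Change in producer surplus = 6 - 294 = -288.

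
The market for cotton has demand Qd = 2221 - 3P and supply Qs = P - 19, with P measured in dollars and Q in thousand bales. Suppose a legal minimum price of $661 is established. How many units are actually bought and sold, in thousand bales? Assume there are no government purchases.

In a free market, 2221 - 3P = P - 19 gives the equilibrium P* = 560, Q* = 541.
Since 661 > 560, the floor is binding.
At P = 661: Qd = 2221 - 3·661 = 238 and Qs = 661 - 19 = 642.
The quantity actually transacted is the short side, demand: 238.

238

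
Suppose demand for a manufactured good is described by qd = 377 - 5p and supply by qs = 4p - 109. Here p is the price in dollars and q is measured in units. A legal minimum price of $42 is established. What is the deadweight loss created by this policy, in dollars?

0

Setting quantity demanded equal to quantity supplied, 377 - 5p = 4p - 109, gives p* = 54 and q* = 107.
The floor of 42 is below the equilibrium price 54, so it is not binding; the market clears at p* = 54, q* = 107.
Since the control does not bind, no trades are prevented and deadweight loss is zero.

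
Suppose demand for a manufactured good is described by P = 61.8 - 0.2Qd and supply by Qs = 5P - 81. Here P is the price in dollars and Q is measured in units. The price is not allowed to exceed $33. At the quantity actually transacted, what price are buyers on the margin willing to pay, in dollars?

Rearranging demand gives Qd = 309 - 5P. In a free market, 309 - 5P = 5P - 81 gives the equilibrium P* = 39, Q* = 114.
Because the ceiling (33) lies below the market-clearing price, it is binding.
At P = 33: Qd = 309 - 5·33 = 144 and Qs = 5·33 - 81 = 84.
Only 84 units reach the market. On the demand curve, the marginal buyer's willingness to pay at Q = 84 is (309 - 84)/5 = 45.

45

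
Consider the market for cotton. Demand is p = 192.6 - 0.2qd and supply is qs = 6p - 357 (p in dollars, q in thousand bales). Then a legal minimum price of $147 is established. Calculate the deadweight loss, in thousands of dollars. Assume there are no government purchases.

Rearranging demand gives qd = 963 - 5p. In a free market, 963 - 5p = 6p - 357 gives the equilibrium p* = 120, q* = 363.
The floor of 147 is above the equilibrium price 120, so it binds.
At p = 147: qd = 963 - 5·147 = 228 and qs = 6·147 - 357 = 525.
Quantity traded falls to 228. At q = 228 the demand price is (963 - 228)/5 = 147 and the supply price is (357 + 228)/6 = 97.5.
Deadweight loss = ½ · (147 - 97.5) · (363 - 228) = ½ · 49.5 · 135 = 3341.25.

3341.25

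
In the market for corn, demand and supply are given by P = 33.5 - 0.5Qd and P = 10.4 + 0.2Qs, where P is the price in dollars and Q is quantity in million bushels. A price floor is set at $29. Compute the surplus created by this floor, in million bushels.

84

Rearranging demand gives Qd = 67 - 2P; rearranging supply gives Qs = 5P - 52. Setting quantity demanded equal to quantity supplied, 67 - 2P = 5P - 52, gives P* = 17 and Q* = 33.
Since 29 > 17, the floor is binding.
At P = 29: Qd = 67 - 2·29 = 9 and Qs = 5·29 - 52 = 93.
Surplus = Qs - Qd = 93 - 9 = 84.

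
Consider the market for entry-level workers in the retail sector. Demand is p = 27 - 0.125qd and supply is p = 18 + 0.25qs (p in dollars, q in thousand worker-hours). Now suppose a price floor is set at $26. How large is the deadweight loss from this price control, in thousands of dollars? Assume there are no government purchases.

Rearranging demand gives qd = 216 - 8p; rearranging supply gives qs = 4p - 72. Equilibrium: 216 - 8p = 4p - 72, so 288 = 12p and p* = 24, q* = 24.
Since 26 > 24, the floor is binding.
At p = 26: qd = 216 - 8·26 = 8 and qs = 4·26 - 72 = 32.
Quantity traded falls to 8. At q = 8 the demand price is (216 - 8)/8 = 26 and the supply price is (72 + 8)/4 = 20.
Deadweight loss = ½ · (26 - 20) · (24 - 8) = ½ · 6 · 16 = 48.

48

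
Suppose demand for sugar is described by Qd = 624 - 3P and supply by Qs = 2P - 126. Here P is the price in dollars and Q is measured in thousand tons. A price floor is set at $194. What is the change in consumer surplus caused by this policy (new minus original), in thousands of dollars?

Without the control the market clears where 624 - 3P = 2P - 126, i.e. P* = 150 and Q* = 174.
Since 194 > 150, the floor is binding.
At P = 194: Qd = 624 - 3·194 = 42 and Qs = 2·194 - 126 = 262.
Consumer surplus without the control is ½ · (208 - 150) · 174 = 5046.
With the floor, consumers buy 42 units at 194, so CS = ½ · (208 - 194) · 42 = 294.
Change in consumer surplus = 294 - 5046 = -4752.

-4752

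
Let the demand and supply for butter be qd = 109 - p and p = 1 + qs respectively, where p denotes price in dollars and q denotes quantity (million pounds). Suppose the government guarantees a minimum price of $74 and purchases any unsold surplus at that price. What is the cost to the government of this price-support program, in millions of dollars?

Rearranging supply gives qs = p - 1. Equilibrium: 109 - p = p - 1, so 110 = 2p and p* = 55, q* = 54.
Since 74 > 55, the floor is binding.
At p = 74: qd = 109 - 74 = 35 and qs = 74 - 1 = 73.
Surplus = qs - qd = 38.
Government expenditure = surplus × support price = 38 × 74 = 2812.

2812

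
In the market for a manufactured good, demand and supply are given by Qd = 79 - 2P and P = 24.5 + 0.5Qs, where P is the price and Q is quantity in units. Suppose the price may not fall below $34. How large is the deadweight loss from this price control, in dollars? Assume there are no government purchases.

Rearranging supply gives Qs = 2P - 49. In a free market, 79 - 2P = 2P - 49 gives the equilibrium P* = 32, Q* = 15.
The floor of 34 is above the equilibrium price 32, so it binds.
At P = 34: Qd = 79 - 2·34 = 11 and Qs = 2·34 - 49 = 19.
Quantity traded falls to 11. At Q = 11 the demand price is (79 - 11)/2 = 34 and the supply price is (49 + 11)/2 = 30.
Deadweight loss = ½ · (34 - 30) · (15 - 11) = ½ · 4 · 4 = 8.

8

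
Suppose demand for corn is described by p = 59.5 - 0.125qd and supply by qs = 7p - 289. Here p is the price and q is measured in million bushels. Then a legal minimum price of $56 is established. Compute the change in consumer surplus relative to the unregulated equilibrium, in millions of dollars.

-240

Rearranging demand gives qd = 476 - 8p. Setting quantity demanded equal to quantity supplied, 476 - 8p = 7p - 289, gives p* = 51 and q* = 68.
Since 56 > 51, the floor is binding.
At p = 56: qd = 476 - 8·56 = 28 and qs = 7·56 - 289 = 103.
Consumer surplus without the control is ½ · (59.5 - 51) · 68 = 289.
With the floor, consumers buy 28 units at 56, so CS = ½ · (59.5 - 56) · 28 = 49.
Change in consumer surplus = 49 - 289 = -240.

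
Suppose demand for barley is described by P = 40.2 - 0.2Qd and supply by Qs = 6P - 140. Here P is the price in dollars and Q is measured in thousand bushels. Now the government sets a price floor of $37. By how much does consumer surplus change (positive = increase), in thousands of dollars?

-186

Rearranging demand gives Qd = 201 - 5P. In a free market, 201 - 5P = 6P - 140 gives the equilibrium P* = 31, Q* = 46.
Since 37 > 31, the floor is binding.
At P = 37: Qd = 201 - 5·37 = 16 and Qs = 6·37 - 140 = 82.
Consumer surplus without the control is ½ · (40.2 - 31) · 46 = 211.6.
With the floor, consumers buy 16 units at 37, so CS = ½ · (40.2 - 37) · 16 = 25.6.
Change in consumer surplus = 25.6 - 211.6 = -186.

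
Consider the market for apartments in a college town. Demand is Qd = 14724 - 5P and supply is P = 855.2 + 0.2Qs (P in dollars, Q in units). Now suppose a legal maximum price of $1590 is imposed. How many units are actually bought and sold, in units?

3674

Rearranging supply gives Qs = 5P - 4276. Without the control the market clears where 14724 - 5P = 5P - 4276, i.e. P* = 1900 and Q* = 5224.
Because the ceiling (1590) lies below the market-clearing price, it is binding.
At P = 1590: Qd = 14724 - 5·1590 = 6774 and Qs = 5·1590 - 4276 = 3674.
The quantity actually transacted is the short side, supply: 3674.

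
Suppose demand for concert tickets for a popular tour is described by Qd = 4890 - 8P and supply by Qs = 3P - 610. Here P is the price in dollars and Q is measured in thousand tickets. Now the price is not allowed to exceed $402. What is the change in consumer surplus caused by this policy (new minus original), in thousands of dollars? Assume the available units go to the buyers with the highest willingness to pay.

53005.75

Setting quantity demanded equal to quantity supplied, 4890 - 8P = 3P - 610, gives P* = 500 and Q* = 890.
Because the ceiling (402) lies below the market-clearing price, it is binding.
At P = 402: Qd = 4890 - 8·402 = 1674 and Qs = 3·402 - 610 = 596.
Consumer surplus without the control is ½ · (611.25 - 500) · 890 = 49506.25.
With the ceiling, 596 units are sold at 402 (assume they go to the highest-value buyers). The demand price at Q = 596 is 536.75, so CS = ½ · [(611.25 - 402) + (536.75 - 402)] · 596 = 102512.
Change in consumer surplus = 102512 - 49506.25 = 53005.75.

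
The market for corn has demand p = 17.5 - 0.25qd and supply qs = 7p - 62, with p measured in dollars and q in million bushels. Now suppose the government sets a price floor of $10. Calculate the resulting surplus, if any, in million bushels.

Rearranging demand gives qd = 70 - 4p. Setting quantity demanded equal to quantity supplied, 70 - 4p = 7p - 62, gives p* = 12 and q* = 22.
The floor of 10 is below the equilibrium price 12, so it is not binding; the market clears at p* = 12, q* = 22.
Since the control does not bind, there is no surplus.

0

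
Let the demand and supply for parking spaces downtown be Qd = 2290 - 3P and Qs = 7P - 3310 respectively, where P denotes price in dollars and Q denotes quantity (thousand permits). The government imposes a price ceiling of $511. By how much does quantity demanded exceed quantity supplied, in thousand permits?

In a free market, 2290 - 3P = 7P - 3310 gives the equilibrium P* = 560, Q* = 610.
Because the ceiling (511) lies below the market-clearing price, it is binding.
At P = 511: Qd = 2290 - 3·511 = 757 and Qs = 7·511 - 3310 = 267.
Shortage = Qd - Qs = 757 - 267 = 490.

490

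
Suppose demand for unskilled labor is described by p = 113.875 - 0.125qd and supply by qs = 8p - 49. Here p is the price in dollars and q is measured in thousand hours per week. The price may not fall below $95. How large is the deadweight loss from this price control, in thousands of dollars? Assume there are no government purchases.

Rearranging demand gives qd = 911 - 8p. Without the control the market clears where 911 - 8p = 8p - 49, i.e. p* = 60 and q* = 431.
Since 95 > 60, the floor is binding.
At p = 95: qd = 911 - 8·95 = 151 and qs = 8·95 - 49 = 711.
Quantity traded falls to 151. At q = 151 the demand price is (911 - 151)/8 = 95 and the supply price is (49 + 151)/8 = 25.
Deadweight loss = ½ · (95 - 25) · (431 - 151) = ½ · 70 · 280 = 9800.

9800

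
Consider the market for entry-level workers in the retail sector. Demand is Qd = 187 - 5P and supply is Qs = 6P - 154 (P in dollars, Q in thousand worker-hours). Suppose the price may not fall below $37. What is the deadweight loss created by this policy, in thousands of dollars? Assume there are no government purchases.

Equilibrium: 187 - 5P = 6P - 154, so 341 = 11P and P* = 31, Q* = 32.
Since 37 > 31, the floor is binding.
At P = 37: Qd = 187 - 5·37 = 2 and Qs = 6·37 - 154 = 68.
Quantity traded falls to 2. At Q = 2 the demand price is (187 - 2)/5 = 37 and the supply price is (154 + 2)/6 = 26.
Deadweight loss = ½ · (37 - 26) · (32 - 2) = ½ · 11 · 30 = 165.

165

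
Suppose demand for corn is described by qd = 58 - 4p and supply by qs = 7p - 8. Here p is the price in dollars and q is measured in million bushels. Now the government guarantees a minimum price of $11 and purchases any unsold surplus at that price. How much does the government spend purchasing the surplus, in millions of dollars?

605

Equilibrium: 58 - 4p = 7p - 8, so 66 = 11p and p* = 6, q* = 34.
Because the floor (11) lies above the market-clearing price, it is binding.
At p = 11: qd = 58 - 4·11 = 14 and qs = 7·11 - 8 = 69.
Surplus = qs - qd = 55.
Government expenditure = surplus × support price = 55 × 11 = 605.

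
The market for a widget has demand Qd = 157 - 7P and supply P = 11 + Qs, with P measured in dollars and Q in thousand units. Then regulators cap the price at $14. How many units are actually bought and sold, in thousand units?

3

Rearranging supply gives Qs = P - 11. Equilibrium: 157 - 7P = P - 11, so 168 = 8P and P* = 21, Q* = 10.
The ceiling of 14 is below the equilibrium price 21, so it binds.
At P = 14: Qd = 157 - 7·14 = 59 and Qs = 14 - 11 = 3.
The quantity actually transacted is the short side, supply: 3.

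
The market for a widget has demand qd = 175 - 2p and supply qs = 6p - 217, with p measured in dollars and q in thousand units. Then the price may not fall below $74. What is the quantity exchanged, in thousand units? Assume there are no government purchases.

27

Setting quantity demanded equal to quantity supplied, 175 - 2p = 6p - 217, gives p* = 49 and q* = 77.
The floor of 74 is above the equilibrium price 49, so it binds.
At p = 74: qd = 175 - 2·74 = 27 and qs = 6·74 - 217 = 227.
The quantity actually transacted is the short side, demand: 27.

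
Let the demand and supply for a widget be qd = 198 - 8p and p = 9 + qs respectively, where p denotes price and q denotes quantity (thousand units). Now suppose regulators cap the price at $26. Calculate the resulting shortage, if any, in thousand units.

Rearranging supply gives qs = p - 9. Without the control the market clears where 198 - 8p = p - 9, i.e. p* = 23 and q* = 14.
The ceiling of 26 is above the equilibrium price 23, so it is not binding; the market clears at p* = 23, q* = 14.
Since the control does not bind, there is no shortage.

0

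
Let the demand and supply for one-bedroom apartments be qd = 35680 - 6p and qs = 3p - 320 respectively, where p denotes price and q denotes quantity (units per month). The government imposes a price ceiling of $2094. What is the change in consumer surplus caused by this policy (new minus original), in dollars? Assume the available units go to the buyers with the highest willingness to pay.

8638945

Setting quantity demanded equal to quantity supplied, 35680 - 6p = 3p - 320, gives p* = 4000 and q* = 11680.
The ceiling of 2094 is below the equilibrium price 4000, so it binds.
At p = 2094: qd = 35680 - 6·2094 = 23116 and qs = 3·2094 - 320 = 5962.
Consumer surplus without the control is ½ · (17840/3 - 4000) · 11680 = 34105600/3.
With the ceiling, 5962 units are sold at 2094 (assume they go to the highest-value buyers). The demand price at q = 5962 is 4953, so CS = ½ · [(17840/3 - 2094) + (4953 - 2094)] · 5962 = 60022435/3.
Change in consumer surplus = 60022435/3 - 34105600/3 = 8638945.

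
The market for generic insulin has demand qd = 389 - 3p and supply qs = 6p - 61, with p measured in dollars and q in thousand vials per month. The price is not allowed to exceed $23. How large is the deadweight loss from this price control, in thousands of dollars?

6561

Without the control the market clears where 389 - 3p = 6p - 61, i.e. p* = 50 and q* = 239.
Since 23 < 50, the ceiling is binding.
At p = 23: qd = 389 - 3·23 = 320 and qs = 6·23 - 61 = 77.
Quantity traded falls to 77. At q = 77 the demand price is (389 - 77)/3 = 104 and the supply price is (61 + 77)/6 = 23.
Deadweight loss = ½ · (104 - 23) · (239 - 77) = ½ · 81 · 162 = 6561.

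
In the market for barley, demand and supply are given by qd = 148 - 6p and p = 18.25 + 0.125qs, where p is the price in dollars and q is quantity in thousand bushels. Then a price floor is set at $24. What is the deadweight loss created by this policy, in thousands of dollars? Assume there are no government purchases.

Rearranging supply gives qs = 8p - 146. Without the control the market clears where 148 - 6p = 8p - 146, i.e. p* = 21 and q* = 22.
Since 24 > 21, the floor is binding.
At p = 24: qd = 148 - 6·24 = 4 and qs = 8·24 - 146 = 46.
Quantity traded falls to 4. At q = 4 the demand price is (148 - 4)/6 = 24 and the supply price is (146 + 4)/8 = 18.75.
Deadweight loss = ½ · (24 - 18.75) · (22 - 4) = ½ · 5.25 · 18 = 47.25.

47.25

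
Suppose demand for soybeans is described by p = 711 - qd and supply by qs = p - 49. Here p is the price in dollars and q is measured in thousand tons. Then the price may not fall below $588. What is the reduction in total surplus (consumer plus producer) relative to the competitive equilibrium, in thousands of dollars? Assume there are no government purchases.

43264

Rearranging demand gives qd = 711 - p. Equilibrium: 711 - p = p - 49, so 760 = 2p and p* = 380, q* = 331.
Since 588 > 380, the floor is binding.
At p = 588: qd = 711 - 588 = 123 and qs = 588 - 49 = 539.
Quantity traded falls to 123. At q = 123 the demand price is 711 - 123 = 588 and the supply price is 49 + 123 = 172.
Deadweight loss = ½ · (588 - 172) · (331 - 123) = ½ · 416 · 208 = 43264.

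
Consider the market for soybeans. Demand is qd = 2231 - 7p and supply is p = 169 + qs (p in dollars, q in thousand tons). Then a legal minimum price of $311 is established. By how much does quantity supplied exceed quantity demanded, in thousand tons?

88

Rearranging supply gives qs = p - 169. In a free market, 2231 - 7p = p - 169 gives the equilibrium p* = 300, q* = 131.
Because the floor (311) lies above the market-clearing price, it is binding.
At p = 311: qd = 2231 - 7·311 = 54 and qs = 311 - 169 = 142.
Surplus = qs - qd = 142 - 54 = 88.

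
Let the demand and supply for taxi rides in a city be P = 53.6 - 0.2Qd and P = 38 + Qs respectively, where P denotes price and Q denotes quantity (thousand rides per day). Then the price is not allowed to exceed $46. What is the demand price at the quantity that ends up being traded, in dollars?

52

Rearranging demand gives Qd = 268 - 5P; rearranging supply gives Qs = P - 38. Equilibrium: 268 - 5P = P - 38, so 306 = 6P and P* = 51, Q* = 13.
Because the ceiling (46) lies below the market-clearing price, it is binding.
At P = 46: Qd = 268 - 5·46 = 38 and Qs = 46 - 38 = 8.
Only 8 units reach the market. On the demand curve, the marginal buyer's willingness to pay at Q = 8 is (268 - 8)/5 = 52.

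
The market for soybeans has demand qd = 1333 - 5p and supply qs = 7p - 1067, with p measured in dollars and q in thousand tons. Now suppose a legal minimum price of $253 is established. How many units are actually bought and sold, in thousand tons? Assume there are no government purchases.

Setting quantity demanded equal to quantity supplied, 1333 - 5p = 7p - 1067, gives p* = 200 and q* = 333.
Because the floor (253) lies above the market-clearing price, it is binding.
At p = 253: qd = 1333 - 5·253 = 68 and qs = 7·253 - 1067 = 704.
The quantity actually transacted is the short side, demand: 68.

68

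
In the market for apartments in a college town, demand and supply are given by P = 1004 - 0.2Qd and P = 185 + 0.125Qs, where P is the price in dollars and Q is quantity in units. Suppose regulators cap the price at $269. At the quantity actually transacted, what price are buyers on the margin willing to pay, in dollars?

869.6

Rearranging demand gives Qd = 5020 - 5P; rearranging supply gives Qs = 8P - 1480. Equilibrium: 5020 - 5P = 8P - 1480, so 6500 = 13P and P* = 500, Q* = 2520.
Because the ceiling (269) lies below the market-clearing price, it is binding.
At P = 269: Qd = 5020 - 5·269 = 3675 and Qs = 8·269 - 1480 = 672.
Only 672 units reach the market. On the demand curve, the marginal buyer's willingness to pay at Q = 672 is (5020 - 672)/5 = 869.6.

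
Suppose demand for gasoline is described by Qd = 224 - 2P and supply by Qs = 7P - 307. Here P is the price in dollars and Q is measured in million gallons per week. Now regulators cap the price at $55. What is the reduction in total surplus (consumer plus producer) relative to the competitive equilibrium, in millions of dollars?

252

Without the control the market clears where 224 - 2P = 7P - 307, i.e. P* = 59 and Q* = 106.
Since 55 < 59, the ceiling is binding.
At P = 55: Qd = 224 - 2·55 = 114 and Qs = 7·55 - 307 = 78.
Quantity traded falls to 78. At Q = 78 the demand price is (224 - 78)/2 = 73 and the supply price is (307 + 78)/7 = 55.
Deadweight loss = ½ · (73 - 55) · (106 - 78) = ½ · 18 · 28 = 252.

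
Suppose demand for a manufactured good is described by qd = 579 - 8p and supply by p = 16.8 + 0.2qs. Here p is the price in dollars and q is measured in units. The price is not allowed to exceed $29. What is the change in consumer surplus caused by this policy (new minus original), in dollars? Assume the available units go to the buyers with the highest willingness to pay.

585.75

Rearranging supply gives qs = 5p - 84. Equilibrium: 579 - 8p = 5p - 84, so 663 = 13p and p* = 51, q* = 171.
The ceiling of 29 is below the equilibrium price 51, so it binds.
At p = 29: qd = 579 - 8·29 = 347 and qs = 5·29 - 84 = 61.
Consumer surplus without the control is ½ · (72.375 - 51) · 171 = 1827.5625.
With the ceiling, 61 units are sold at 29 (assume they go to the highest-value buyers). The demand price at q = 61 is 64.75, so CS = ½ · [(72.375 - 29) + (64.75 - 29)] · 61 = 2413.3125.
Change in consumer surplus = 2413.3125 - 1827.5625 = 585.75.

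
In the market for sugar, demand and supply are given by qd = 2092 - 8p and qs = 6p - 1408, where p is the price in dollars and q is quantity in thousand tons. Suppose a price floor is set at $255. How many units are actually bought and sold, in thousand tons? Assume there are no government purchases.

In a free market, 2092 - 8p = 6p - 1408 gives the equilibrium p* = 250, q* = 92.
Since 255 > 250, the floor is binding.
At p = 255: qd = 2092 - 8·255 = 52 and qs = 6·255 - 1408 = 122.
The quantity actually transacted is the short side, demand: 52.

52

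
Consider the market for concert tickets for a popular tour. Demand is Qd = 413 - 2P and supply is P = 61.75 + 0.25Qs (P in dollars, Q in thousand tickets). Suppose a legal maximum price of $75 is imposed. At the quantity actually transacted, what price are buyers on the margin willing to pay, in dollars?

180

Rearranging supply gives Qs = 4P - 247. Equilibrium: 413 - 2P = 4P - 247, so 660 = 6P and P* = 110, Q* = 193.
Because the ceiling (75) lies below the market-clearing price, it is binding.
At P = 75: Qd = 413 - 2·75 = 263 and Qs = 4·75 - 247 = 53.
Only 53 units reach the market. On the demand curve, the marginal buyer's willingness to pay at Q = 53 is (413 - 53)/2 = 180.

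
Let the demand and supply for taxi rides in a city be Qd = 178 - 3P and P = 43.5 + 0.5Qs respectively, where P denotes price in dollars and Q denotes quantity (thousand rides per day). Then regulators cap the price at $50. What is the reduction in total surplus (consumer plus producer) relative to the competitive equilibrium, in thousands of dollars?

15

Rearranging supply gives Qs = 2P - 87. Equilibrium: 178 - 3P = 2P - 87, so 265 = 5P and P* = 53, Q* = 19.
Since 50 < 53, the ceiling is binding.
At P = 50: Qd = 178 - 3·50 = 28 and Qs = 2·50 - 87 = 13.
Quantity traded falls to 13. At Q = 13 the demand price is (178 - 13)/3 = 55 and the supply price is (87 + 13)/2 = 50.
Deadweight loss = ½ · (55 - 50) · (19 - 13) = ½ · 5 · 6 = 15.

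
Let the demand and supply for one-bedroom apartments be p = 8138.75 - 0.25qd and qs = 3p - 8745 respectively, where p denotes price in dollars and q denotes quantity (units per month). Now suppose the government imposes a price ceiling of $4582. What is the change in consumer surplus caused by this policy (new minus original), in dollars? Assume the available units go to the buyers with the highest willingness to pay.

Rearranging demand gives qd = 32555 - 4p. Equilibrium: 32555 - 4p = 3p - 8745, so 41300 = 7p and p* = 5900, q* = 8955.
The ceiling of 4582 is below the equilibrium price 5900, so it binds.
At p = 4582: qd = 32555 - 4·4582 = 14227 and qs = 3·4582 - 8745 = 5001.
Consumer surplus without the control is ½ · (8138.75 - 5900) · 8955 = 10024003.125.
With the ceiling, 5001 units are sold at 4582 (assume they go to the highest-value buyers). The demand price at q = 5001 is 6888.5, so CS = ½ · [(8138.75 - 4582) + (6888.5 - 4582)] · 5001 = 14661056.625.
Change in consumer surplus = 14661056.625 - 10024003.125 = 4637053.5.

4637053.5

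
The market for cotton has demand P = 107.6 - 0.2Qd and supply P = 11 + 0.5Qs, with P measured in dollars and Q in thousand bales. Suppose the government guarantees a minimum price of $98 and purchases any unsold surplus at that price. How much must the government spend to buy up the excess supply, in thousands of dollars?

12348

Rearranging demand gives Qd = 538 - 5P; rearranging supply gives Qs = 2P - 22. Equilibrium: 538 - 5P = 2P - 22, so 560 = 7P and P* = 80, Q* = 138.
Since 98 > 80, the floor is binding.
At P = 98: Qd = 538 - 5·98 = 48 and Qs = 2·98 - 22 = 174.
Surplus = Qs - Qd = 126.
Government expenditure = surplus × support price = 126 × 98 = 12348.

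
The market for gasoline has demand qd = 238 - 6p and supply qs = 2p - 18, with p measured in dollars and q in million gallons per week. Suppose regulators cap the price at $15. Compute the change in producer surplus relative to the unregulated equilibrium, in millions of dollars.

-493

In a free market, 238 - 6p = 2p - 18 gives the equilibrium p* = 32, q* = 46.
Since 15 < 32, the ceiling is binding.
At p = 15: qd = 238 - 6·15 = 148 and qs = 2·15 - 18 = 12.
Producer surplus without the control is ½ · (32 - 9) · 46 = 529.
With the ceiling, producers sell 12 units at 15, so PS = ½ · (15 - 9) · 12 = 36.
Change in producer surplus = 36 - 529 = -493.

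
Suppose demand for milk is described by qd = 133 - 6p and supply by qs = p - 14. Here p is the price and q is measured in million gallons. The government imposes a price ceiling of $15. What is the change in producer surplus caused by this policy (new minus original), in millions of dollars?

-24

Setting quantity demanded equal to quantity supplied, 133 - 6p = p - 14, gives p* = 21 and q* = 7.
Because the ceiling (15) lies below the market-clearing price, it is binding.
At p = 15: qd = 133 - 6·15 = 43 and qs = 15 - 14 = 1.
Producer surplus without the control is ½ · (21 - 14) · 7 = 24.5.
With the ceiling, producers sell 1 units at 15, so PS = ½ · (15 - 14) · 1 = 0.5.
Change in producer surplus = 0.5 - 24.5 = -24.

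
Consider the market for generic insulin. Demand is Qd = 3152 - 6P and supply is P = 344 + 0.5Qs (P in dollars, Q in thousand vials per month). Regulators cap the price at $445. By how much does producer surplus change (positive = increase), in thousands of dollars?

-8295

Rearranging supply gives Qs = 2P - 688. Equilibrium: 3152 - 6P = 2P - 688, so 3840 = 8P and P* = 480, Q* = 272.
Because the ceiling (445) lies below the market-clearing price, it is binding.
At P = 445: Qd = 3152 - 6·445 = 482 and Qs = 2·445 - 688 = 202.
Producer surplus without the control is ½ · (480 - 344) · 272 = 18496.
With the ceiling, producers sell 202 units at 445, so PS = ½ · (445 - 344) · 202 = 10201.
Change in producer surplus = 10201 - 18496 = -8295.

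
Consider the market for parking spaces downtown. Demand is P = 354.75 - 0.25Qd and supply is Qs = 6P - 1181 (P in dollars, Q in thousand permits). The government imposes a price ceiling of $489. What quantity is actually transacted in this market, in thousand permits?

Rearranging demand gives Qd = 1419 - 4P. Setting quantity demanded equal to quantity supplied, 1419 - 4P = 6P - 1181, gives P* = 260 and Q* = 379.
The ceiling of 489 is above the equilibrium price 260, so it is not binding; the market clears at P* = 260, Q* = 379.

379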